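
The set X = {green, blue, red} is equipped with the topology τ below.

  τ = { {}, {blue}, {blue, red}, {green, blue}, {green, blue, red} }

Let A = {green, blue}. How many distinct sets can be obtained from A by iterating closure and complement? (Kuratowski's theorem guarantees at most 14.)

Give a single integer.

cl via duality: int({red}) = {}, so X∖{} = {green, blue, red}
Write k for closure, c for complement:
  1. A     = {green, blue}
  2. kA    = {green, blue, red}
  3. cA    = {red}
  4. ckA   = {}
applying k or c yields no new set

4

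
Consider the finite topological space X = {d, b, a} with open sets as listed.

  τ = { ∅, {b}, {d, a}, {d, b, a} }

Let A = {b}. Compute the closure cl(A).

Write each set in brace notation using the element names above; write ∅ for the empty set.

{b}

X∖A={d, a}, int(X∖A)={d, a}, hence cl(A)={b}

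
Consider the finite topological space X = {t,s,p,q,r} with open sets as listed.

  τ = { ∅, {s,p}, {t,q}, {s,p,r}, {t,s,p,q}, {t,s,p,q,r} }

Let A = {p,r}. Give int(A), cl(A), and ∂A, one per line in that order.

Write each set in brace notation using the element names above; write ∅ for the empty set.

open subsets of A: ∅; so int(A) = ∅
closure: X∖int(X∖A) = X∖{t,q} = {s,p,r}
∂A = {s,p,r} minus ∅ = {s,p,r}

int(A) = ∅
cl(A)  = {s,p,r}
∂A     = {s,p,r}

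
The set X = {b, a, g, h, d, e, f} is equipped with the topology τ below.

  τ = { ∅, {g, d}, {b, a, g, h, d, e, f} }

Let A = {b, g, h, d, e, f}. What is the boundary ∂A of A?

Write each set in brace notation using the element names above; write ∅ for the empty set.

{b, a, h, e, f}

interior: largest open inside A is {g, d} (from ∅, {g, d})
cl via duality: int({a}) = ∅, so X∖∅ = {b, a, g, h, d, e, f}
cl∖int = {b, a, h, e, f}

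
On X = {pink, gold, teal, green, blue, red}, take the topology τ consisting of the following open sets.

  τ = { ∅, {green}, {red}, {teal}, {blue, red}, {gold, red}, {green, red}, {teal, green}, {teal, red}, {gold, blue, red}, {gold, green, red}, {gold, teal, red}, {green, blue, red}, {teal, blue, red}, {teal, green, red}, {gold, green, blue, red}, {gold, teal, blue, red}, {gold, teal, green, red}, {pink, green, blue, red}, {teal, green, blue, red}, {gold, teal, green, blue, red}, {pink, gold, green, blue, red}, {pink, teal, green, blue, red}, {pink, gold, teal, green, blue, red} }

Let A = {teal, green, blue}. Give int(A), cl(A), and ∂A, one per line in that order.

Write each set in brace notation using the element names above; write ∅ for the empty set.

int(A) = {teal, green}
cl(A)  = {pink, teal, green, blue}
∂A     = {pink, blue}

interior: largest open inside A is {teal, green} (from ∅, {green}, {teal}, {teal, green})
cl via duality: int({pink, gold, red}) = {gold, red}, so X∖{gold, red} = {pink, teal, green, blue}
cl∖int = {pink, blue}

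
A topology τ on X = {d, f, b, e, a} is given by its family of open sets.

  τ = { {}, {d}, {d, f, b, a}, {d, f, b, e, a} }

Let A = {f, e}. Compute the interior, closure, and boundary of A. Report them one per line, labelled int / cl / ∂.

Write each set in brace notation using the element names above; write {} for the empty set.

interior: largest open inside A is {} (from {})
cl via duality: int({d, b, a}) = {d}, so X∖{d} = {f, b, e, a}
cl∖int = {f, b, e, a}

int(A) = {}
cl(A)  = {f, b, e, a}
∂A     = {f, b, e, a}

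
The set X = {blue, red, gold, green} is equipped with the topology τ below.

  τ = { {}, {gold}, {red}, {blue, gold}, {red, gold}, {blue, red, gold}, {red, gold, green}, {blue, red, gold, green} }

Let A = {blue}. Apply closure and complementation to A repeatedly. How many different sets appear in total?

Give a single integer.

complement {red, gold, green}; its interior {red, gold, green}; cl(A) = X∖{red, gold, green} = {blue}
With k = closure, c = complement:
  1. A     = {blue}
  2. cA    = {red, gold, green}
  3. kcA   = {blue, red, gold, green}
  4. ckcA  = {}
k, c of each give nothing new

4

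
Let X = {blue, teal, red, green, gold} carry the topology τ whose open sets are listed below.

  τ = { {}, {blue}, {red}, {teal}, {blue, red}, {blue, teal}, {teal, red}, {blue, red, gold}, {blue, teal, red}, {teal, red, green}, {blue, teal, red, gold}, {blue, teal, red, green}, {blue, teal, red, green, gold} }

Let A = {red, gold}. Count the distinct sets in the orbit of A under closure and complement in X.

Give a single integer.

6

complement {blue, teal, green}; its interior {blue, teal}; cl(A) = X∖{blue, teal} = {red, green, gold}
With k = closure, c = complement:
  1. A     = {red, gold}
  2. kA    = {red, green, gold}
  3. cA    = {blue, teal, green}
  4. ckA   = {blue, teal}
  5. kcA   = {blue, teal, green, gold}
  6. ckcA  = {red}
k, c of each give nothing new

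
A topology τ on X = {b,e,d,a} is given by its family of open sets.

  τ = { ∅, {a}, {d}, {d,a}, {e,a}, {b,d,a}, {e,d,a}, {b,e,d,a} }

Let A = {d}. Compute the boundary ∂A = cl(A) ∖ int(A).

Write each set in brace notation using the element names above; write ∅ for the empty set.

{b}

interior: largest open inside A is {d} (from ∅, {d})
cl via duality: int({b,e,a}) = {e,a}, so X∖{e,a} = {b,d}
cl∖int = {b}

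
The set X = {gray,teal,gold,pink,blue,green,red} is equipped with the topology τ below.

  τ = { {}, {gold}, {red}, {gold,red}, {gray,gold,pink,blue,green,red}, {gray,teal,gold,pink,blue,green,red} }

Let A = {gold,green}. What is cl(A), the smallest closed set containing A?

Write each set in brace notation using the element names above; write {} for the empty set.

closure: X∖int(X∖A) = X∖{red} = {gray,teal,gold,pink,blue,green}

{gray,teal,gold,pink,blue,green}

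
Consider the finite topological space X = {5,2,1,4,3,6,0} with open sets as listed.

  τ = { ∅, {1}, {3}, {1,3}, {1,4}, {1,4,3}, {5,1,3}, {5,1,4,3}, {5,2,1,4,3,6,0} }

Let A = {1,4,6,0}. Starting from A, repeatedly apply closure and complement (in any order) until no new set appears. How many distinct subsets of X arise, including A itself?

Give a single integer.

cl via duality: int({5,2,3}) = {3}, so X∖{3} = {5,2,1,4,6,0}
Write k for closure, c for complement:
  1. A     = {1,4,6,0}
  2. kA    = {5,2,1,4,6,0}
  3. cA    = {5,2,3}
  4. ckA   = {3}
  5. kcA   = {5,2,3,6,0}
  6. ckcA  = {1,4}
applying k or c yields no new set

6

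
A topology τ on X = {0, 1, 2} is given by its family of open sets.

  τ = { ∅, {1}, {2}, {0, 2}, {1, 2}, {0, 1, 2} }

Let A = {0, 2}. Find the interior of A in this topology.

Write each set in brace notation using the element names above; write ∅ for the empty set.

{0, 2}

open subsets of A: ∅, {2}, {0, 2}; so int(A) = {0, 2}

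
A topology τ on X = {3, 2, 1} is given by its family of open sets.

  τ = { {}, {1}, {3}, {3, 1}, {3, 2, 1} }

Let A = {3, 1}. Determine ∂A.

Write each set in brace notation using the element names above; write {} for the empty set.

opens ⊆ A: {}, {3}, {1}, {3, 1}; union → int = {3, 1}
complement {2}; its interior {}; cl(A) = X∖{} = {3, 2, 1}
boundary = {3, 2, 1} ∖ {3, 1} = {2}

{2}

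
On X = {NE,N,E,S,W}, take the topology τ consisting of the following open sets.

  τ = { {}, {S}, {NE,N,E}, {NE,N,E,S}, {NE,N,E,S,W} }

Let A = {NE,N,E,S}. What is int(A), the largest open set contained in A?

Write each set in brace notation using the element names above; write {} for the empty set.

{NE,N,E,S}

U open, U⊆A: {}, {S}, {NE,N,E}, {NE,N,E,S}. int(A) = ⋃ = {NE,N,E,S}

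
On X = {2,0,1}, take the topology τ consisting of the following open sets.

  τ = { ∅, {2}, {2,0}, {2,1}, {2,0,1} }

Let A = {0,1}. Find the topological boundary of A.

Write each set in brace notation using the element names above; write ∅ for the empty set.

interior: largest open inside A is ∅ (from ∅)
cl via duality: int({2}) = {2}, so X∖{2} = {0,1}
cl∖int = {0,1}

{0,1}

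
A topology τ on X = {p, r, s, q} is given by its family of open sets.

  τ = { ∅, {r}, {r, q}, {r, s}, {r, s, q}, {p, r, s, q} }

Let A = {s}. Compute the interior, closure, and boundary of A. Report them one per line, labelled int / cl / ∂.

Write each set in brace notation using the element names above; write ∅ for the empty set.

interior: largest open inside A is ∅ (from ∅)
cl via duality: int({p, r, q}) = {r, q}, so X∖{r, q} = {p, s}
cl∖int = {p, s}

int(A) = ∅
cl(A)  = {p, s}
∂A     = {p, s}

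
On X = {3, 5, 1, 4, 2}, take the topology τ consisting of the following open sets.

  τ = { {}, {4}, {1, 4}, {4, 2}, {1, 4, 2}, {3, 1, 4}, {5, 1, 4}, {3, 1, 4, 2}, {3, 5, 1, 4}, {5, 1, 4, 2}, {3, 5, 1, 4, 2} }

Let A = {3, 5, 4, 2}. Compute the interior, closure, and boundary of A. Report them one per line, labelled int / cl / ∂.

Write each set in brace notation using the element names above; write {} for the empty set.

U open, U⊆A: {}, {4}, {4, 2}. int(A) = ⋃ = {4, 2}
X∖A={1}, int(X∖A)={}, hence cl(A)={3, 5, 1, 4, 2}
∂A: remove int from cl → {3, 5, 1}

int(A) = {4, 2}
cl(A)  = {3, 5, 1, 4, 2}
∂A     = {3, 5, 1}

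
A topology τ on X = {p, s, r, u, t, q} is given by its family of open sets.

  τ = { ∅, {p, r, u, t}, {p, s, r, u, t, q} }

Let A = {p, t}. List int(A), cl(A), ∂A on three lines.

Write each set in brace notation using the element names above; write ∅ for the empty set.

int(A) = ∅
cl(A)  = {p, s, r, u, t, q}
∂A     = {p, s, r, u, t, q}

U open, U⊆A: ∅. int(A) = ⋃ = ∅
X∖A={s, r, u, q}, int(X∖A)=∅, hence cl(A)={p, s, r, u, t, q}
∂A: remove int from cl → {p, s, r, u, t, q}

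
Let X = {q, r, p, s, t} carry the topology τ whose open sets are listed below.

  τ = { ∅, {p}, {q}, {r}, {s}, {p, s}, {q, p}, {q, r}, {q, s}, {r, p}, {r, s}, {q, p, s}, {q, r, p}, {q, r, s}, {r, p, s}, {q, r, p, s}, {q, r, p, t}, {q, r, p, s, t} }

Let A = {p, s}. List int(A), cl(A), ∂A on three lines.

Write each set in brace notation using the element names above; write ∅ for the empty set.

interior: largest open inside A is {p, s} (from ∅, {p}, {s}, {p, s})
cl via duality: int({q, r, t}) = {q, r}, so X∖{q, r} = {p, s, t}
cl∖int = {t}

int(A) = {p, s}
cl(A)  = {p, s, t}
∂A     = {t}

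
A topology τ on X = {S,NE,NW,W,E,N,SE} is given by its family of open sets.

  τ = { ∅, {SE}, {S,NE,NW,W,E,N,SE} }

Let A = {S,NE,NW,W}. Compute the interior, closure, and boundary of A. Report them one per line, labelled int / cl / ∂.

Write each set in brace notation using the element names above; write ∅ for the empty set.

open subsets of A: ∅; so int(A) = ∅
closure: X∖int(X∖A) = X∖{SE} = {S,NE,NW,W,E,N}
∂A = {S,NE,NW,W,E,N} minus ∅ = {S,NE,NW,W,E,N}

int(A) = ∅
cl(A)  = {S,NE,NW,W,E,N}
∂A     = {S,NE,NW,W,E,N}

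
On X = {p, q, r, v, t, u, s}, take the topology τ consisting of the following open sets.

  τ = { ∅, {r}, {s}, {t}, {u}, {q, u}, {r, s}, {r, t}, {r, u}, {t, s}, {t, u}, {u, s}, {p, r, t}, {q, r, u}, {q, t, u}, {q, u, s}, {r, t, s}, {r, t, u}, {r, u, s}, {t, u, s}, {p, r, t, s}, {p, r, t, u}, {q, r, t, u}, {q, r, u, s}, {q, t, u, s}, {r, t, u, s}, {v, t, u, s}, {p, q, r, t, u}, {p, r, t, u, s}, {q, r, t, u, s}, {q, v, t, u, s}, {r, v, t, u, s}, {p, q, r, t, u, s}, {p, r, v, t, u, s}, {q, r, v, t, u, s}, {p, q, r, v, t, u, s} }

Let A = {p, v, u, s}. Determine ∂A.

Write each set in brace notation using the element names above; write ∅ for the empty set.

{p, q, v}

U open, U⊆A: ∅, {u}, {s}, {u, s}. int(A) = ⋃ = {u, s}
X∖A={q, r, t}, int(X∖A)={r, t}, hence cl(A)={p, q, v, u, s}
∂A: remove int from cl → {p, q, v}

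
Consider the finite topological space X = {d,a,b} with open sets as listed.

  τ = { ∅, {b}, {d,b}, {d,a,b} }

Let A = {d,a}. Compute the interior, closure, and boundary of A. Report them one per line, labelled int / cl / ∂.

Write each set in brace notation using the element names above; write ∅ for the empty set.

U open, U⊆A: ∅. int(A) = ⋃ = ∅
X∖A={b}, int(X∖A)={b}, hence cl(A)={d,a}
∂A: remove int from cl → {d,a}

int(A) = ∅
cl(A)  = {d,a}
∂A     = {d,a}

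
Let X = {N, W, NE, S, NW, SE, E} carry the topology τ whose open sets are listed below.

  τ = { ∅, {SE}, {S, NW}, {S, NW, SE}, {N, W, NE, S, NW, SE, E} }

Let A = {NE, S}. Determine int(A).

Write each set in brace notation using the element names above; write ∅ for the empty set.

∅

U open, U⊆A: ∅. int(A) = ⋃ = ∅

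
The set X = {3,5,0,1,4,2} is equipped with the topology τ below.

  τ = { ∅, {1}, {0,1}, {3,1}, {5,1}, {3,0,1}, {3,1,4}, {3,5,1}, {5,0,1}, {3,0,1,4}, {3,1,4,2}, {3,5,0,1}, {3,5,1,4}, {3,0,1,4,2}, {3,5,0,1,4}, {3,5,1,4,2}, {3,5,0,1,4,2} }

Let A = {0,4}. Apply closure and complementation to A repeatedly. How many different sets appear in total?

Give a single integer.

complement {3,5,1,2}; its interior {3,5,1}; cl(A) = X∖{3,5,1} = {0,4,2}
With k = closure, c = complement:
  1. A     = {0,4}
  2. kA    = {0,4,2}
  3. cA    = {3,5,1,2}
  4. ckA   = {3,5,1}
  5. kcA   = {3,5,0,1,4,2}
  6. ckcA  = ∅
k, c of each give nothing new

6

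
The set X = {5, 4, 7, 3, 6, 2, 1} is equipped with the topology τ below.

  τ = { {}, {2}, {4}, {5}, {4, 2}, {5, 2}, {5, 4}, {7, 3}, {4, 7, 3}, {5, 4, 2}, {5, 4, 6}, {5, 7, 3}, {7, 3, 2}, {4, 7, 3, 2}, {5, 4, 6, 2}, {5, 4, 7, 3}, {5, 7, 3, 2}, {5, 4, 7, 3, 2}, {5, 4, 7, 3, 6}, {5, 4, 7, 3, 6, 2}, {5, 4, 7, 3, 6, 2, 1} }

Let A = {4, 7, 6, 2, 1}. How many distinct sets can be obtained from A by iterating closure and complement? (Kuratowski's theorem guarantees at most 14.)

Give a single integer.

10

closure: X∖int(X∖A) = X∖{5} = {4, 7, 3, 6, 2, 1}
Let k=closure and c=complement:
  1. A     = {4, 7, 6, 2, 1}
  2. kA    = {4, 7, 3, 6, 2, 1}
  3. cA    = {5, 3}
  4. ckA   = {5}
  5. kcA   = {5, 7, 3, 6, 1}
  6. kckA  = {5, 6, 1}
  7. ckcA  = {4, 2}
  8. ckckA = {4, 7, 3, 2}
  9. kckcA = {4, 6, 2, 1}
  10. ckckcA = {5, 7, 3}
— saturated at 10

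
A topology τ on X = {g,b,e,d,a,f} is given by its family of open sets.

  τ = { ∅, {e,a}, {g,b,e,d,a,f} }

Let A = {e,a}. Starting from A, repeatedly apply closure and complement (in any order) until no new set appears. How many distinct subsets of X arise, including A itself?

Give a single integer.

X∖A={g,b,d,f}, int(X∖A)=∅, hence cl(A)={g,b,e,d,a,f}
Orbit (k=closure, c=complement):
  1. A     = {e,a}
  2. kA    = {g,b,e,d,a,f}
  3. cA    = {g,b,d,f}
  4. ckA   = ∅
(closed under both — stop)

4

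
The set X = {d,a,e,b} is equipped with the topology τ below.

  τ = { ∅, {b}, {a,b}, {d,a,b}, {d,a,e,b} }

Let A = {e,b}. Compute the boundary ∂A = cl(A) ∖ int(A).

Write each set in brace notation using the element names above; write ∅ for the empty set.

interior: largest open inside A is {b} (from ∅, {b})
cl via duality: int({d,a}) = ∅, so X∖∅ = {d,a,e,b}
cl∖int = {d,a,e}

{d,a,e}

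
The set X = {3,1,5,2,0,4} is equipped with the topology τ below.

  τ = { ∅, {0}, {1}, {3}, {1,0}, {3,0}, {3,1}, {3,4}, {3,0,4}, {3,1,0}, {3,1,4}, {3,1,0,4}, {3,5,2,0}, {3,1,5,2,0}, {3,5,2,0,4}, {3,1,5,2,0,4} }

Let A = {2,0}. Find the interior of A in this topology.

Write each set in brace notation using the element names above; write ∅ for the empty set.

U open, U⊆A: ∅, {0}. int(A) = ⋃ = {0}

{0}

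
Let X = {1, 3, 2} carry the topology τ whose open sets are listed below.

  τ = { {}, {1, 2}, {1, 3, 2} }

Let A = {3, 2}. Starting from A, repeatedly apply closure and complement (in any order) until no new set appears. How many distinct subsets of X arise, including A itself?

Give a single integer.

4

closure: X∖int(X∖A) = X∖{} = {1, 3, 2}
Let k=closure and c=complement:
  1. A     = {3, 2}
  2. kA    = {1, 3, 2}
  3. cA    = {1}
  4. ckA   = {}
— saturated at 4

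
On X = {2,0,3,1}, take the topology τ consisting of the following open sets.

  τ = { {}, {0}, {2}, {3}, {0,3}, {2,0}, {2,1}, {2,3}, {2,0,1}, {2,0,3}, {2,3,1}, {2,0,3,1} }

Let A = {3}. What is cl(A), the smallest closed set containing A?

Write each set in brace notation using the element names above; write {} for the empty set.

closure: X∖int(X∖A) = X∖{2,0,1} = {3}

{3}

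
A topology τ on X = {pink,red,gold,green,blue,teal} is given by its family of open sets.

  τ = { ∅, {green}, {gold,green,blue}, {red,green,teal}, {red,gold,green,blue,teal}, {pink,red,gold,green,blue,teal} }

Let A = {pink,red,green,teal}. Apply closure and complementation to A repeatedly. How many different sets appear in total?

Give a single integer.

complement {gold,blue}; its interior ∅; cl(A) = X∖∅ = {pink,red,gold,green,blue,teal}
With k = closure, c = complement:
  1. A     = {pink,red,green,teal}
  2. kA    = {pink,red,gold,green,blue,teal}
  3. cA    = {gold,blue}
  4. ckA   = ∅
  5. kcA   = {pink,gold,blue}
  6. ckcA  = {red,green,teal}
k, c of each give nothing new

6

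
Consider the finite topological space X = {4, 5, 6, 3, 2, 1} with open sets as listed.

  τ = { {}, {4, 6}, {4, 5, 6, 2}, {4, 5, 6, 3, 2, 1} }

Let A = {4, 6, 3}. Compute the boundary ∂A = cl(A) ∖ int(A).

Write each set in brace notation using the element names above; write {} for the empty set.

open subsets of A: {}, {4, 6}; so int(A) = {4, 6}
closure: X∖int(X∖A) = X∖{} = {4, 5, 6, 3, 2, 1}
∂A = {4, 5, 6, 3, 2, 1} minus {4, 6} = {5, 3, 2, 1}

{5, 3, 2, 1}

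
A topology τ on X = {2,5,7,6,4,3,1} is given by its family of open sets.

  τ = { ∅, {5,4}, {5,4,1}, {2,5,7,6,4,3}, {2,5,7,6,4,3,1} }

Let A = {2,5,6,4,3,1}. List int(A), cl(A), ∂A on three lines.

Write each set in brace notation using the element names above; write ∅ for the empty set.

int(A) = {5,4,1}
cl(A)  = {2,5,7,6,4,3,1}
∂A     = {2,7,6,3}

opens ⊆ A: ∅, {5,4}, {5,4,1}; union → int = {5,4,1}
complement {7}; its interior ∅; cl(A) = X∖∅ = {2,5,7,6,4,3,1}
boundary = {2,5,7,6,4,3,1} ∖ {5,4,1} = {2,7,6,3}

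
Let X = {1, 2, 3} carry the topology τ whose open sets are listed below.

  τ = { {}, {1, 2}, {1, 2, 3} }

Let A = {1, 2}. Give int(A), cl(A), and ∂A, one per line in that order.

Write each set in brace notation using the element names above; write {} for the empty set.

int(A) = {1, 2}
cl(A)  = {1, 2, 3}
∂A     = {3}

U open, U⊆A: {}, {1, 2}. int(A) = ⋃ = {1, 2}
X∖A={3}, int(X∖A)={}, hence cl(A)={1, 2, 3}
∂A: remove int from cl → {3}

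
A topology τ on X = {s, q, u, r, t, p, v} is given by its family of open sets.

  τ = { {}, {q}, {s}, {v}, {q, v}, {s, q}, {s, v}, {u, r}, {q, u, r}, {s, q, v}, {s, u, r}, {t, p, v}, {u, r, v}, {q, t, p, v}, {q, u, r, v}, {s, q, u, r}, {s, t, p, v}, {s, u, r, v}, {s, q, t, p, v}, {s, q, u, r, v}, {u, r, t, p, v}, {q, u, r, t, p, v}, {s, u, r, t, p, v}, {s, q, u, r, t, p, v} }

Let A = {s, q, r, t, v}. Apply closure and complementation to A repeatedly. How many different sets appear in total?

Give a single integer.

closure: X∖int(X∖A) = X∖{} = {s, q, u, r, t, p, v}
Let k=closure and c=complement:
  1. A     = {s, q, r, t, v}
  2. kA    = {s, q, u, r, t, p, v}
  3. cA    = {u, p}
  4. ckA   = {}
  5. kcA   = {u, r, t, p}
  6. ckcA  = {s, q, v}
  7. kckcA = {s, q, t, p, v}
  8. ckckcA = {u, r}
— saturated at 8

8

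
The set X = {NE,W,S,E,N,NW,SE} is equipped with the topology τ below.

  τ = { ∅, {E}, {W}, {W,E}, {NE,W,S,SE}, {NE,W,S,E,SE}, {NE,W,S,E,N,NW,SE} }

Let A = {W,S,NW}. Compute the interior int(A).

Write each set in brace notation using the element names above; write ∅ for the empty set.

{W}

open subsets of A: ∅, {W}; so int(A) = {W}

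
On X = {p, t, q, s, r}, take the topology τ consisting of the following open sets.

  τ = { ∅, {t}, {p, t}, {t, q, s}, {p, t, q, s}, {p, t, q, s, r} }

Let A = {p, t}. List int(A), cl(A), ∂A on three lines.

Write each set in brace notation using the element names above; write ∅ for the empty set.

int(A) = {p, t}
cl(A)  = {p, t, q, s, r}
∂A     = {q, s, r}

U open, U⊆A: ∅, {t}, {p, t}. int(A) = ⋃ = {p, t}
X∖A={q, s, r}, int(X∖A)=∅, hence cl(A)={p, t, q, s, r}
∂A: remove int from cl → {q, s, r}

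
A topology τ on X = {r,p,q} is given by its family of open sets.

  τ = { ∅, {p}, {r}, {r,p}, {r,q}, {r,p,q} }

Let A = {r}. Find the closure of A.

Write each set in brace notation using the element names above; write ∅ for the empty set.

{r,q}

closure: X∖int(X∖A) = X∖{p} = {r,q}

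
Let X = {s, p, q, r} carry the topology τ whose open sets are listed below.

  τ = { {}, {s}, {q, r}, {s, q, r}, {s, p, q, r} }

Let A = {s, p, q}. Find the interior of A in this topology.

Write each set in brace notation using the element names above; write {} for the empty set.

{s}

open subsets of A: {}, {s}; so int(A) = {s}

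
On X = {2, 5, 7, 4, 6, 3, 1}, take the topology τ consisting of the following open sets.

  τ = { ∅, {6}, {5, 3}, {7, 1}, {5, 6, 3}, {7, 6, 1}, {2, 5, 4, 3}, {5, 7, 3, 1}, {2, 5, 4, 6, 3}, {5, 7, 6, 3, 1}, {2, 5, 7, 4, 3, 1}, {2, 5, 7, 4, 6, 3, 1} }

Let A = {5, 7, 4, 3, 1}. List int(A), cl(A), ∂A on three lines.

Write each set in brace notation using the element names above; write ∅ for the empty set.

open subsets of A: ∅, {5, 3}, {7, 1}, {5, 7, 3, 1}; so int(A) = {5, 7, 3, 1}
closure: X∖int(X∖A) = X∖{6} = {2, 5, 7, 4, 3, 1}
∂A = {2, 5, 7, 4, 3, 1} minus {5, 7, 3, 1} = {2, 4}

int(A) = {5, 7, 3, 1}
cl(A)  = {2, 5, 7, 4, 3, 1}
∂A     = {2, 4}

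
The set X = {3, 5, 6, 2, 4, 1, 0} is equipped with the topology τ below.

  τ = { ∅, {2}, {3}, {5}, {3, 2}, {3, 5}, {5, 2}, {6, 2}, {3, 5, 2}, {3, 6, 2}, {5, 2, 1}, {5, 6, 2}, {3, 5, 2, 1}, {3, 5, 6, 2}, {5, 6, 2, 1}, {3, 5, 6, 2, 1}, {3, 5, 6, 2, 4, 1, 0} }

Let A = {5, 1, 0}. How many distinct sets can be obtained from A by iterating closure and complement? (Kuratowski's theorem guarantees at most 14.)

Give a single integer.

6

cl via duality: int({3, 6, 2, 4}) = {3, 6, 2}, so X∖{3, 6, 2} = {5, 4, 1, 0}
Write k for closure, c for complement:
  1. A     = {5, 1, 0}
  2. kA    = {5, 4, 1, 0}
  3. cA    = {3, 6, 2, 4}
  4. ckA   = {3, 6, 2}
  5. kcA   = {3, 6, 2, 4, 1, 0}
  6. ckcA  = {5}
applying k or c yields no new set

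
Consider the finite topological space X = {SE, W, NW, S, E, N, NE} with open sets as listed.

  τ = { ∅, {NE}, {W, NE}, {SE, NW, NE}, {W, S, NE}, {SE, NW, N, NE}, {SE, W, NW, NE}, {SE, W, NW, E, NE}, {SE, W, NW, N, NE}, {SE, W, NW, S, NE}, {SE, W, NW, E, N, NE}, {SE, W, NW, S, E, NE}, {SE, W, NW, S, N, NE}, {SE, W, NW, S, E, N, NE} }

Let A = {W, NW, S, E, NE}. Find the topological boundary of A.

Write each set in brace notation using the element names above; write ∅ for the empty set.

U open, U⊆A: ∅, {NE}, {W, NE}, {W, S, NE}. int(A) = ⋃ = {W, S, NE}
X∖A={SE, N}, int(X∖A)=∅, hence cl(A)={SE, W, NW, S, E, N, NE}
∂A: remove int from cl → {SE, NW, E, N}

{SE, NW, E, N}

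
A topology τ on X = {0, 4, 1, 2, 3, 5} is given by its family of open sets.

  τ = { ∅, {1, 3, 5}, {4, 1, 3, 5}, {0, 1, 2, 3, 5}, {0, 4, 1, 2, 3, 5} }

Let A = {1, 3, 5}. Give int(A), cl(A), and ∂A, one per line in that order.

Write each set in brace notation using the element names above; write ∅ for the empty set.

int(A) = {1, 3, 5}
cl(A)  = {0, 4, 1, 2, 3, 5}
∂A     = {0, 4, 2}

U open, U⊆A: ∅, {1, 3, 5}. int(A) = ⋃ = {1, 3, 5}
X∖A={0, 4, 2}, int(X∖A)=∅, hence cl(A)={0, 4, 1, 2, 3, 5}
∂A: remove int from cl → {0, 4, 2}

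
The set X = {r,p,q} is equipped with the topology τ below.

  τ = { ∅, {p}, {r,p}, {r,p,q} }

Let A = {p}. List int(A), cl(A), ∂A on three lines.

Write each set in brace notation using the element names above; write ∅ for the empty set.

int(A) = {p}
cl(A)  = {r,p,q}
∂A     = {r,q}

interior: largest open inside A is {p} (from ∅, {p})
cl via duality: int({r,q}) = ∅, so X∖∅ = {r,p,q}
cl∖int = {r,q}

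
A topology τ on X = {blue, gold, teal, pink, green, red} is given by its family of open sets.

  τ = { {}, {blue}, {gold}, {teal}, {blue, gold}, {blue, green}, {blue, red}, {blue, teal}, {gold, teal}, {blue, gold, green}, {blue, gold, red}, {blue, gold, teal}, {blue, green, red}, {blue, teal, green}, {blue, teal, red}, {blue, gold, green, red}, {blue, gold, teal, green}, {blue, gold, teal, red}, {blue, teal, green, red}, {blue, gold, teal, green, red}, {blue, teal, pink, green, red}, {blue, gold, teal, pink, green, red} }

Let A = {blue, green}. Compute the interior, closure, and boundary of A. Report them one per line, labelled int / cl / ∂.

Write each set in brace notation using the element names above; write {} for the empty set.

int(A) = {blue, green}
cl(A)  = {blue, pink, green, red}
∂A     = {pink, red}

opens ⊆ A: {}, {blue}, {blue, green}; union → int = {blue, green}
complement {gold, teal, pink, red}; its interior {gold, teal}; cl(A) = X∖{gold, teal} = {blue, pink, green, red}
boundary = {blue, pink, green, red} ∖ {blue, green} = {pink, red}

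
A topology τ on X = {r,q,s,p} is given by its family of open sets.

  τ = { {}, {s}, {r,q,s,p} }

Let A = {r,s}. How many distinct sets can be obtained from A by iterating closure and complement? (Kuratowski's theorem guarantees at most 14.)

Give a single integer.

cl via duality: int({q,p}) = {}, so X∖{} = {r,q,s,p}
Write k for closure, c for complement:
  1. A     = {r,s}
  2. kA    = {r,q,s,p}
  3. cA    = {q,p}
  4. ckA   = {}
  5. kcA   = {r,q,p}
  6. ckcA  = {s}
applying k or c yields no new set

6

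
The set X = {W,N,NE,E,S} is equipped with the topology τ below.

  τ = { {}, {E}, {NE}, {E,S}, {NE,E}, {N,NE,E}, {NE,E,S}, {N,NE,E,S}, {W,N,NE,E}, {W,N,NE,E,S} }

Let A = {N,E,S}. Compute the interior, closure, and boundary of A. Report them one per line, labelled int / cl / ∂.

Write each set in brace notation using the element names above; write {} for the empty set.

int(A) = {E,S}
cl(A)  = {W,N,E,S}
∂A     = {W,N}

opens ⊆ A: {}, {E}, {E,S}; union → int = {E,S}
complement {W,NE}; its interior {NE}; cl(A) = X∖{NE} = {W,N,E,S}
boundary = {W,N,E,S} ∖ {E,S} = {W,N}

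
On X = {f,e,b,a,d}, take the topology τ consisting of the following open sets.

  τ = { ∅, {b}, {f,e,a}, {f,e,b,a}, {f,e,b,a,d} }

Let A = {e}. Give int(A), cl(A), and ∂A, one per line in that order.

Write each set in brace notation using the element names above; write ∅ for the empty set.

int(A) = ∅
cl(A)  = {f,e,a,d}
∂A     = {f,e,a,d}

U open, U⊆A: ∅. int(A) = ⋃ = ∅
X∖A={f,b,a,d}, int(X∖A)={b}, hence cl(A)={f,e,a,d}
∂A: remove int from cl → {f,e,a,d}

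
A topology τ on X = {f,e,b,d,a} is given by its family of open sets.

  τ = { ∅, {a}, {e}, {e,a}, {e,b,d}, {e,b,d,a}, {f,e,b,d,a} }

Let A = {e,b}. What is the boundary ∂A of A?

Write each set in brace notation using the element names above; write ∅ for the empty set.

{f,b,d}

interior: largest open inside A is {e} (from ∅, {e})
cl via duality: int({f,d,a}) = {a}, so X∖{a} = {f,e,b,d}
cl∖int = {f,b,d}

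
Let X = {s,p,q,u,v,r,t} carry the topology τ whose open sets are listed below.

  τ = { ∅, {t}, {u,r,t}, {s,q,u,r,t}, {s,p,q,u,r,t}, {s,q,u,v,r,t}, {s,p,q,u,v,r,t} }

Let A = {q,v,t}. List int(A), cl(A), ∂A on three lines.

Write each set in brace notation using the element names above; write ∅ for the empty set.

int(A) = {t}
cl(A)  = {s,p,q,u,v,r,t}
∂A     = {s,p,q,u,v,r}

opens ⊆ A: ∅, {t}; union → int = {t}
complement {s,p,u,r}; its interior ∅; cl(A) = X∖∅ = {s,p,q,u,v,r,t}
boundary = {s,p,q,u,v,r,t} ∖ {t} = {s,p,q,u,v,r}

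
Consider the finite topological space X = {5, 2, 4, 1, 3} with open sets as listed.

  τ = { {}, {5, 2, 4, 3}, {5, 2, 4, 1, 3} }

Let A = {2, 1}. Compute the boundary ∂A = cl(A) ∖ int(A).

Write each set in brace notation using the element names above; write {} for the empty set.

{5, 2, 4, 1, 3}

interior: largest open inside A is {} (from {})
cl via duality: int({5, 4, 3}) = {}, so X∖{} = {5, 2, 4, 1, 3}
cl∖int = {5, 2, 4, 1, 3}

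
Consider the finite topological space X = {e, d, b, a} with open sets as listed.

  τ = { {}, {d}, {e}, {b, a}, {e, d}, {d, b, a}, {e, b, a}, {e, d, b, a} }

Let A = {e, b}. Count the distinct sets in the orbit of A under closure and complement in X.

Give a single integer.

6

closure: X∖int(X∖A) = X∖{d} = {e, b, a}
Let k=closure and c=complement:
  1. A     = {e, b}
  2. kA    = {e, b, a}
  3. cA    = {d, a}
  4. ckA   = {d}
  5. kcA   = {d, b, a}
  6. ckcA  = {e}
— saturated at 6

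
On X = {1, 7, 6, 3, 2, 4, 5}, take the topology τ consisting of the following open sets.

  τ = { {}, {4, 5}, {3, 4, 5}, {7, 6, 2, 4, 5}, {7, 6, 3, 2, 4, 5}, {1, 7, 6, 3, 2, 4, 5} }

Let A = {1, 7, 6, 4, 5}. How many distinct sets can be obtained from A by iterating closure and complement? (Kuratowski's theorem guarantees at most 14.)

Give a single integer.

6

X∖A={3, 2}, int(X∖A)={}, hence cl(A)={1, 7, 6, 3, 2, 4, 5}
Orbit (k=closure, c=complement):
  1. A     = {1, 7, 6, 4, 5}
  2. kA    = {1, 7, 6, 3, 2, 4, 5}
  3. cA    = {3, 2}
  4. ckA   = {}
  5. kcA   = {1, 7, 6, 3, 2}
  6. ckcA  = {4, 5}
(closed under both — stop)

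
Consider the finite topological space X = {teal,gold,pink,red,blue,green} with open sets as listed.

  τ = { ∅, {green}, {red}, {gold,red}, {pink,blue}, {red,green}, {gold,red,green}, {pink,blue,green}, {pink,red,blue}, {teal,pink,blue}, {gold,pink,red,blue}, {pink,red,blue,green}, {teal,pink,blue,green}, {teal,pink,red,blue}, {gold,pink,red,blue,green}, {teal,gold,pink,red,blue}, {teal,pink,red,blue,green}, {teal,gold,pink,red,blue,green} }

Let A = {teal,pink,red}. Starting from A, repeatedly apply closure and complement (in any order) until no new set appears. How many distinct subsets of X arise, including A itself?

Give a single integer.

8

X∖A={gold,blue,green}, int(X∖A)={green}, hence cl(A)={teal,gold,pink,red,blue}
Orbit (k=closure, c=complement):
  1. A     = {teal,pink,red}
  2. kA    = {teal,gold,pink,red,blue}
  3. cA    = {gold,blue,green}
  4. ckA   = {green}
  5. kcA   = {teal,gold,pink,blue,green}
  6. ckcA  = {red}
  7. kckcA = {gold,red}
  8. ckckcA = {teal,pink,blue,green}
(closed under both — stop)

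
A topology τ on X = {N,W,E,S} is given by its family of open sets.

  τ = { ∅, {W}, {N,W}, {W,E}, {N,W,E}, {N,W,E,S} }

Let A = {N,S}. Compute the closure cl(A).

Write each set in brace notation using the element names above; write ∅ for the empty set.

{N,S}

cl via duality: int({W,E}) = {W,E}, so X∖{W,E} = {N,S}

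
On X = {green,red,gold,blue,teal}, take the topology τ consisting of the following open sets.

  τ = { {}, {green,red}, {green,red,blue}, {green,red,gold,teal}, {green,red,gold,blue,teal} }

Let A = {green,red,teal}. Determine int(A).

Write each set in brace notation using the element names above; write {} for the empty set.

opens ⊆ A: {}, {green,red}; union → int = {green,red}

{green,red}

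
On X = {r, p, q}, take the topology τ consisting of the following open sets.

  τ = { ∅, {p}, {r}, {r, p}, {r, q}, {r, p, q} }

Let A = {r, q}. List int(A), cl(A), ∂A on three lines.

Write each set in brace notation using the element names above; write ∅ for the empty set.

int(A) = {r, q}
cl(A)  = {r, q}
∂A     = ∅

open subsets of A: ∅, {r}, {r, q}; so int(A) = {r, q}
closure: X∖int(X∖A) = X∖{p} = {r, q}
∂A = {r, q} minus {r, q} = ∅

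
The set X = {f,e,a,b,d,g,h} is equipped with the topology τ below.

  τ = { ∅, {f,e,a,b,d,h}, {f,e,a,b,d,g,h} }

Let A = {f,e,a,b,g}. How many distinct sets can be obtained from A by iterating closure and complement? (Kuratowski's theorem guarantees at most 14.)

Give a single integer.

X∖A={d,h}, int(X∖A)=∅, hence cl(A)={f,e,a,b,d,g,h}
Orbit (k=closure, c=complement):
  1. A     = {f,e,a,b,g}
  2. kA    = {f,e,a,b,d,g,h}
  3. cA    = {d,h}
  4. ckA   = ∅
(closed under both — stop)

4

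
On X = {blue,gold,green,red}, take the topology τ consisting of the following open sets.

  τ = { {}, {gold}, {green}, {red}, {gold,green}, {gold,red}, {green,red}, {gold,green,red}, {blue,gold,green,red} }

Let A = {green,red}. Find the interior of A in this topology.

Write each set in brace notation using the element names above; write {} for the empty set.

opens ⊆ A: {}, {red}, {green}, {green,red}; union → int = {green,red}

{green,red}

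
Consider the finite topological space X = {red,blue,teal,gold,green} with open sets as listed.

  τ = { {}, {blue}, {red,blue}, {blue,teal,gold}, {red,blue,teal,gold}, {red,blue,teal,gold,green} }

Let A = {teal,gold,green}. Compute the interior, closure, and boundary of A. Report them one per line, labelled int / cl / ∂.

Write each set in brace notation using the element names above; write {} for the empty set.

U open, U⊆A: {}. int(A) = ⋃ = {}
X∖A={red,blue}, int(X∖A)={red,blue}, hence cl(A)={teal,gold,green}
∂A: remove int from cl → {teal,gold,green}

int(A) = {}
cl(A)  = {teal,gold,green}
∂A     = {teal,gold,green}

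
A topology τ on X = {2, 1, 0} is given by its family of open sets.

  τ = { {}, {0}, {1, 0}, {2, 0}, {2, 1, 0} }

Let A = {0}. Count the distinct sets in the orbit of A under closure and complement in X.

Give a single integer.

closure: X∖int(X∖A) = X∖{} = {2, 1, 0}
Let k=closure and c=complement:
  1. A     = {0}
  2. kA    = {2, 1, 0}
  3. cA    = {2, 1}
  4. ckA   = {}
— saturated at 4

4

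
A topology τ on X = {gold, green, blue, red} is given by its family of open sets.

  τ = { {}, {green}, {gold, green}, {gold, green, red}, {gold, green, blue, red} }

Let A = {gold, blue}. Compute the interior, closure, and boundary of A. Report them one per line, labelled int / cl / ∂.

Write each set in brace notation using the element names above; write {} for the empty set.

U open, U⊆A: {}. int(A) = ⋃ = {}
X∖A={green, red}, int(X∖A)={green}, hence cl(A)={gold, blue, red}
∂A: remove int from cl → {gold, blue, red}

int(A) = {}
cl(A)  = {gold, blue, red}
∂A     = {gold, blue, red}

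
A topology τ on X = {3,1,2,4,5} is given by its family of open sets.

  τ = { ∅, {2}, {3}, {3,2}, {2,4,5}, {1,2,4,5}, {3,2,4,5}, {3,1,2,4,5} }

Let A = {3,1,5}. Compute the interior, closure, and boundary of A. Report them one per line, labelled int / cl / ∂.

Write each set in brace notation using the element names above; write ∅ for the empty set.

U open, U⊆A: ∅, {3}. int(A) = ⋃ = {3}
X∖A={2,4}, int(X∖A)={2}, hence cl(A)={3,1,4,5}
∂A: remove int from cl → {1,4,5}

int(A) = {3}
cl(A)  = {3,1,4,5}
∂A     = {1,4,5}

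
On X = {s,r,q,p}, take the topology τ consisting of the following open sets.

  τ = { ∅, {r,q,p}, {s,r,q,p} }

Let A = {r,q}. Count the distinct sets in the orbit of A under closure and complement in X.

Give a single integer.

complement {s,p}; its interior ∅; cl(A) = X∖∅ = {s,r,q,p}
With k = closure, c = complement:
  1. A     = {r,q}
  2. kA    = {s,r,q,p}
  3. cA    = {s,p}
  4. ckA   = ∅
k, c of each give nothing new

4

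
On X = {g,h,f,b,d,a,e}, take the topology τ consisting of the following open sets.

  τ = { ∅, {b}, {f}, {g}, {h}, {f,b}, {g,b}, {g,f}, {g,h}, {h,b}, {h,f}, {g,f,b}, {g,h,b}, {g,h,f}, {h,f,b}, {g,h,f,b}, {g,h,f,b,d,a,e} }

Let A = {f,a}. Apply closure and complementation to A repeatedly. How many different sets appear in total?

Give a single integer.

X∖A={g,h,b,d,e}, int(X∖A)={g,h,b}, hence cl(A)={f,d,a,e}
Orbit (k=closure, c=complement):
  1. A     = {f,a}
  2. kA    = {f,d,a,e}
  3. cA    = {g,h,b,d,e}
  4. ckA   = {g,h,b}
  5. kcA   = {g,h,b,d,a,e}
  6. ckcA  = {f}
(closed under both — stop)

6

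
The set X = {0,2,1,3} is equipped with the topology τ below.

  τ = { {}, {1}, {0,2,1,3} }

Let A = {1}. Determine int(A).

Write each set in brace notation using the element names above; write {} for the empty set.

{1}

opens ⊆ A: {}, {1}; union → int = {1}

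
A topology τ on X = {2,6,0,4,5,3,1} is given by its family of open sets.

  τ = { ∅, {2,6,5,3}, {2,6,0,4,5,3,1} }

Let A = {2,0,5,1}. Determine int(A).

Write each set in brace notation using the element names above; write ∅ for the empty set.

∅

interior: largest open inside A is ∅ (from ∅)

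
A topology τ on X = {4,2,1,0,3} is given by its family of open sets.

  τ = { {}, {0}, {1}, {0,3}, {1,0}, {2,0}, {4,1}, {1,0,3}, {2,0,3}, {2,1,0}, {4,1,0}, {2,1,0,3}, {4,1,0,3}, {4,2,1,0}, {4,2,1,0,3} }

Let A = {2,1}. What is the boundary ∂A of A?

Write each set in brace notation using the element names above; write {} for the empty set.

U open, U⊆A: {}, {1}. int(A) = ⋃ = {1}
X∖A={4,0,3}, int(X∖A)={0,3}, hence cl(A)={4,2,1}
∂A: remove int from cl → {4,2}

{4,2}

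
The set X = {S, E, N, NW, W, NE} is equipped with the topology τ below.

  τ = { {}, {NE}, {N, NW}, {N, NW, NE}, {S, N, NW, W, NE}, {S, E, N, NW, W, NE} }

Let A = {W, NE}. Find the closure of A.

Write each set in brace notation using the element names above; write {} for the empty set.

cl via duality: int({S, E, N, NW}) = {N, NW}, so X∖{N, NW} = {S, E, W, NE}

{S, E, W, NE}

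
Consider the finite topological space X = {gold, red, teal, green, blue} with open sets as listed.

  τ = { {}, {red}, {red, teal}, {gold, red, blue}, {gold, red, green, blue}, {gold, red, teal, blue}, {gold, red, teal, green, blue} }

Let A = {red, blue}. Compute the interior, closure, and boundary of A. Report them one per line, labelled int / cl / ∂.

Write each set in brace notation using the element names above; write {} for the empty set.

U open, U⊆A: {}, {red}. int(A) = ⋃ = {red}
X∖A={gold, teal, green}, int(X∖A)={}, hence cl(A)={gold, red, teal, green, blue}
∂A: remove int from cl → {gold, teal, green, blue}

int(A) = {red}
cl(A)  = {gold, red, teal, green, blue}
∂A     = {gold, teal, green, blue}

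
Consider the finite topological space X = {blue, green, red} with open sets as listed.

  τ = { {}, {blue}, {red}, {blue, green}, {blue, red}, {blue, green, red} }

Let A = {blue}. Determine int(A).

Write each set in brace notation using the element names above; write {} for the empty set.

interior: largest open inside A is {blue} (from {}, {blue})

{blue}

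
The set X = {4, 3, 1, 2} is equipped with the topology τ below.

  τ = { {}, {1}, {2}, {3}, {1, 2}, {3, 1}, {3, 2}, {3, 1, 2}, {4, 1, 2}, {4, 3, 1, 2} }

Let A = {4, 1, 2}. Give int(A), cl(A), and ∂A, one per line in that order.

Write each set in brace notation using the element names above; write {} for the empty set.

int(A) = {4, 1, 2}
cl(A)  = {4, 1, 2}
∂A     = {}

interior: largest open inside A is {4, 1, 2} (from {}, {2}, {1}, {1, 2}, {4, 1, 2})
cl via duality: int({3}) = {3}, so X∖{3} = {4, 1, 2}
cl∖int = {}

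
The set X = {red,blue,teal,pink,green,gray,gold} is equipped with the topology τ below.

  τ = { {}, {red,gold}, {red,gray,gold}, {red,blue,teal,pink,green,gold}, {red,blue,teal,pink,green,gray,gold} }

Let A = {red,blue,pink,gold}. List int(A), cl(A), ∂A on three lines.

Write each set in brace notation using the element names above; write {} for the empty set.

opens ⊆ A: {}, {red,gold}; union → int = {red,gold}
complement {teal,green,gray}; its interior {}; cl(A) = X∖{} = {red,blue,teal,pink,green,gray,gold}
boundary = {red,blue,teal,pink,green,gray,gold} ∖ {red,gold} = {blue,teal,pink,green,gray}

int(A) = {red,gold}
cl(A)  = {red,blue,teal,pink,green,gray,gold}
∂A     = {blue,teal,pink,green,gray}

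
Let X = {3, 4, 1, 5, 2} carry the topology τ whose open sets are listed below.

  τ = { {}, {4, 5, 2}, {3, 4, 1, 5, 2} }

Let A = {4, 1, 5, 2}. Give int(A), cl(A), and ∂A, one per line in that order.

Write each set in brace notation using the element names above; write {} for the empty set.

int(A) = {4, 5, 2}
cl(A)  = {3, 4, 1, 5, 2}
∂A     = {3, 1}

open subsets of A: {}, {4, 5, 2}; so int(A) = {4, 5, 2}
closure: X∖int(X∖A) = X∖{} = {3, 4, 1, 5, 2}
∂A = {3, 4, 1, 5, 2} minus {4, 5, 2} = {3, 1}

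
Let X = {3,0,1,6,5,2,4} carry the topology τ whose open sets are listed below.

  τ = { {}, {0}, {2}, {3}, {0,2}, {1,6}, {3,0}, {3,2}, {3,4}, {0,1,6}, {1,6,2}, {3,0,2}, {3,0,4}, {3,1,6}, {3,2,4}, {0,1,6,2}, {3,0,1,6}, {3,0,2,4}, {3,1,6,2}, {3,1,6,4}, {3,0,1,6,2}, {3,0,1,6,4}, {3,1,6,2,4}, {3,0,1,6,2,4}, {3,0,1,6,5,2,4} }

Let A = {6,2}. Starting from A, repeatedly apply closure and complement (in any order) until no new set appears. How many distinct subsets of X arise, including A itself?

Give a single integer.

closure: X∖int(X∖A) = X∖{3,0,4} = {1,6,5,2}
Let k=closure and c=complement:
  1. A     = {6,2}
  2. kA    = {1,6,5,2}
  3. cA    = {3,0,1,5,4}
  4. ckA   = {3,0,4}
  5. kcA   = {3,0,1,6,5,4}
  6. kckA  = {3,0,5,4}
  7. ckcA  = {2}
  8. ckckA = {1,6,2}
  9. kckcA = {5,2}
  10. ckckcA = {3,0,1,6,4}
— saturated at 10

10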